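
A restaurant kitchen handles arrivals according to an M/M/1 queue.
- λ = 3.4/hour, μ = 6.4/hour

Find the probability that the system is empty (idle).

ρ = λ/μ = 3.4/6.4 = 0.5312
P(0) = 1 - ρ = 1 - 0.5312 = 0.4688
The server is idle 46.88% of the time.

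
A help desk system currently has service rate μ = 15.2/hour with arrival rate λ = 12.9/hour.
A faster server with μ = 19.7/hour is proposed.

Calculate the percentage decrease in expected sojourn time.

System 1: ρ₁ = 12.9/15.2 = 0.8487, W₁ = 1/(15.2-12.9) = 0.43478
System 2: ρ₂ = 12.9/19.7 = 0.6548, W₂ = 1/(19.7-12.9) = 0.14706
Improvement: (W₁-W₂)/W₁ = (0.43478-0.14706)/0.43478 = 66.18%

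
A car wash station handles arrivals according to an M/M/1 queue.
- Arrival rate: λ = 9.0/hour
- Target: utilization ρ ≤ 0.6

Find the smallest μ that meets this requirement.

ρ = λ/μ, so μ = λ/ρ
μ ≥ 9.0/0.6 = 15.0000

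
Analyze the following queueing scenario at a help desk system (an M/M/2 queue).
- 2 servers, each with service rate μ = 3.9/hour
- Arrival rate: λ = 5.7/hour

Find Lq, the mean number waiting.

Traffic intensity: ρ = λ/(cμ) = 5.7/(2×3.9) = 0.7308
Since ρ = 0.7308 < 1, system is stable.
Offered load a = λ/μ = cρ = 5.7/3.9 = 1.4615
P₀ = [ Σₙ₌₀^1 aⁿ/n! + a^2/(2!(1-ρ)) ]⁻¹
Σ = a^0/0! + a^1/1! = 1.0000 + 1.4615 = 2.4615
a^2/(2!(1-ρ)) = 2.13609/(2 × 0.269231) = 3.9670
P₀ = 1/(2.4615 + 3.9670) = 0.1556
Lq = P₀·a^2·ρ / (2!(1-ρ)²) = 0.15556 × 2.1361 × 0.73077 / (2 × 0.072485) = 1.6750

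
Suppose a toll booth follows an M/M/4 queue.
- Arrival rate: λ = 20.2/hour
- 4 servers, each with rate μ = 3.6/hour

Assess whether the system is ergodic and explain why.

Stability requires ρ = λ/(cμ) < 1
ρ = 20.2/(4 × 3.6) = 20.2/14.40 = 1.4028
Since 1.4028 ≥ 1, the system is UNSTABLE.
Need c > λ/μ = 20.2/3.6 = 5.61.
Minimum servers needed: c = 6.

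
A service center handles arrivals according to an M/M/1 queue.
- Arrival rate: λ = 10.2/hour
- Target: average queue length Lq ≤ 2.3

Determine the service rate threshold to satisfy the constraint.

For M/M/1: Lq = λ²/(μ(μ-λ))
Need Lq ≤ 2.3, i.e. μ(μ-λ) ≥ λ²/2.3
μ² - 10.2μ - 104.04/2.3 ≥ 0  →  μ² - 10.2μ - 45.23478 ≥ 0
Quadratic formula (positive root): μ = [λ + √(λ² + 4×45.23478)]/2
Discriminant: 104.04 + 4×45.23478 = 284.9791, √284.9791 = 16.88132
μ ≥ (10.2 + 16.88132)/2 = 13.5407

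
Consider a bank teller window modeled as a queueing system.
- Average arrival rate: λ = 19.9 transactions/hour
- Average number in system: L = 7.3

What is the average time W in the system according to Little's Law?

Little's Law: L = λW, so W = L/λ
W = 7.3/19.9 = 0.3668 hours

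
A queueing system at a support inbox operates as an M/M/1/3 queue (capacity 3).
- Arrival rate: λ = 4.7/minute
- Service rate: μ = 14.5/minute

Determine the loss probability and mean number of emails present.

ρ = λ/μ = 4.7/14.5 = 0.3241
P₀ = (1-ρ)/(1-ρ^(K+1)) = (1-0.3241)/(1-0.3241^4) = 0.6759/0.9890 = 0.6834
P_K = P₀×ρ^K = 0.68344 × 0.3241^3 = 0.68344 × 0.034044 = 0.02327
Blocking probability P_3 = 0.02327 (2.33%)
L = ρ[1 - (K+1)ρ^K + Kρ^(K+1)] / [(1-ρ)(1-ρ^(K+1))]
L = 0.3241 × (1 - 4×0.03404 + 3×0.01103) / ((1 - 0.3241) × (1 - 0.01103)) = 0.4349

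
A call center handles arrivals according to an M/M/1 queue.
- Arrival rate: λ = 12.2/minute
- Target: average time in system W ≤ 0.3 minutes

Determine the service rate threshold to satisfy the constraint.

For M/M/1: W = 1/(μ-λ)
Need W ≤ 0.3, so 1/(μ-λ) ≤ 0.3
μ - λ ≥ 1/0.3 = 3.3333
μ ≥ 12.2 + 3.3333 = 15.5333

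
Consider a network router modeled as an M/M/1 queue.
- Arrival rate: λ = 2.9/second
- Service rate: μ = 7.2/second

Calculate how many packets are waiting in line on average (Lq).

ρ = λ/μ = 2.9/7.2 = 0.4028
For M/M/1: Lq = λ²/(μ(μ-λ))
Lq = 8.41/(7.2 × 4.30)
Lq = 0.2716 packets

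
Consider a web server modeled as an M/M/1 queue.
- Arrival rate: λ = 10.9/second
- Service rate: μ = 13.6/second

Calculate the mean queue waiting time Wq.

First, compute utilization: ρ = λ/μ = 10.9/13.6 = 0.8015
For M/M/1: Wq = λ/(μ(μ-λ))
Wq = 10.9/(13.6 × (13.6-10.9))
Wq = 10.9/(13.6 × 2.70)
Wq = 0.2968 seconds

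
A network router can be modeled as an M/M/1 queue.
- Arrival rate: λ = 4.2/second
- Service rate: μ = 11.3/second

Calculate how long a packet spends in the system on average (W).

First, compute utilization: ρ = λ/μ = 4.2/11.3 = 0.3717
For M/M/1: W = 1/(μ-λ)
W = 1/(11.3-4.2) = 1/7.10
W = 0.1408 seconds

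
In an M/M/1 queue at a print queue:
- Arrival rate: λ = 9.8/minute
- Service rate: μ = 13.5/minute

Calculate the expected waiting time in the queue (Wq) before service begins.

First, compute utilization: ρ = λ/μ = 9.8/13.5 = 0.7259
For M/M/1: Wq = λ/(μ(μ-λ))
Wq = 9.8/(13.5 × (13.5-9.8))
Wq = 9.8/(13.5 × 3.70)
Wq = 0.1962 minutes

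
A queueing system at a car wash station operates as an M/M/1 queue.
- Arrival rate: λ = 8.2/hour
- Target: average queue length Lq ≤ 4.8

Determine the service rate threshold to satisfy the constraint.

For M/M/1: Lq = λ²/(μ(μ-λ))
Need Lq ≤ 4.8, i.e. μ(μ-λ) ≥ λ²/4.8
μ² - 8.2μ - 67.24/4.8 ≥ 0  →  μ² - 8.2μ - 14.00833 ≥ 0
Quadratic formula (positive root): μ = [λ + √(λ² + 4×14.00833)]/2
Discriminant: 67.24 + 4×14.00833 = 123.2733, √123.2733 = 11.10285
μ ≥ (8.2 + 11.10285)/2 = 9.6514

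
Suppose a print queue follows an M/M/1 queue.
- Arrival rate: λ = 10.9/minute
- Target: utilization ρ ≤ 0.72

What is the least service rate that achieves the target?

ρ = λ/μ, so μ = λ/ρ
μ ≥ 10.9/0.72 = 15.1389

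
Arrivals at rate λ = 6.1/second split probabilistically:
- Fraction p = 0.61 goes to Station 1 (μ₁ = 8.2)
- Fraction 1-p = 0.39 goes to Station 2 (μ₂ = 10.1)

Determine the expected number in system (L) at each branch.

Effective rates: λ₁ = 6.1×0.61 = 3.721, λ₂ = 6.1×0.39 = 2.379
Station 1: ρ₁ = 3.721/8.2 = 0.4538, L₁ = ρ₁/(1-ρ₁) = 0.4538/(1-0.4538) = 0.8308
Station 2: ρ₂ = 2.379/10.1 = 0.23554, L₂ = ρ₂/(1-ρ₂) = 0.23554/(1-0.23554) = 0.3081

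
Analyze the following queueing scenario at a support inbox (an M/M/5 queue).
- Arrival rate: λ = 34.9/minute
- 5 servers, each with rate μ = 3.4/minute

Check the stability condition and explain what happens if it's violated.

Stability requires ρ = λ/(cμ) < 1
ρ = 34.9/(5 × 3.4) = 34.9/17.00 = 2.0529
Since 2.0529 ≥ 1, the system is UNSTABLE.
Need c > λ/μ = 34.9/3.4 = 10.26.
Minimum servers needed: c = 11.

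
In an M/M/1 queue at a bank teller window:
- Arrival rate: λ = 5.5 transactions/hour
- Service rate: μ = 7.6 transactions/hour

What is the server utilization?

Server utilization: ρ = λ/μ
ρ = 5.5/7.6 = 0.7237
The server is busy 72.37% of the time.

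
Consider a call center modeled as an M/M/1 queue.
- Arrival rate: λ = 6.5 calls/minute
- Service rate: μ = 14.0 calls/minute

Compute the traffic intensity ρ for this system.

Server utilization: ρ = λ/μ
ρ = 6.5/14.0 = 0.4643
The server is busy 46.43% of the time.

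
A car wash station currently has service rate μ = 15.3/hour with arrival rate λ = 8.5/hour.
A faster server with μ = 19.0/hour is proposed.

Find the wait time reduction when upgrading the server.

System 1: ρ₁ = 8.5/15.3 = 0.5556, W₁ = 1/(15.3-8.5) = 0.14706
System 2: ρ₂ = 8.5/19.0 = 0.4474, W₂ = 1/(19.0-8.5) = 0.095238
Improvement: (W₁-W₂)/W₁ = (0.14706-0.095238)/0.14706 = 35.24%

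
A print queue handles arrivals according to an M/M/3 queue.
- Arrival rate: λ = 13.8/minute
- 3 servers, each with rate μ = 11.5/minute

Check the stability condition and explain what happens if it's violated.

Stability requires ρ = λ/(cμ) < 1
ρ = 13.8/(3 × 11.5) = 13.8/34.50 = 0.4000
Since 0.4000 < 1, the system is STABLE.
The servers are busy 40.00% of the time.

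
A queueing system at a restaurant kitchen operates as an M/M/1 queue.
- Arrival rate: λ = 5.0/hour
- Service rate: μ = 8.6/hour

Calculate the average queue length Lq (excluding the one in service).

ρ = λ/μ = 5.0/8.6 = 0.5814
For M/M/1: Lq = λ²/(μ(μ-λ))
Lq = 25.00/(8.6 × 3.60)
Lq = 0.8075 orders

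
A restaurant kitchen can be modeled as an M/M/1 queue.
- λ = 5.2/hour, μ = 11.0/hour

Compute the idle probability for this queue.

ρ = λ/μ = 5.2/11.0 = 0.4727
P(0) = 1 - ρ = 1 - 0.4727 = 0.5273
The server is idle 52.73% of the time.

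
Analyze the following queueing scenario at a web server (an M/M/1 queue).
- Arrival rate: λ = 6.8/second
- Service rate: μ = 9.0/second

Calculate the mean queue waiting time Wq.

First, compute utilization: ρ = λ/μ = 6.8/9.0 = 0.7556
For M/M/1: Wq = λ/(μ(μ-λ))
Wq = 6.8/(9.0 × (9.0-6.8))
Wq = 6.8/(9.0 × 2.20)
Wq = 0.3434 seconds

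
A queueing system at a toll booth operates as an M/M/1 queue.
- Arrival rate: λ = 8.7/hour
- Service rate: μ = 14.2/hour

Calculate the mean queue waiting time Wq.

First, compute utilization: ρ = λ/μ = 8.7/14.2 = 0.6127
For M/M/1: Wq = λ/(μ(μ-λ))
Wq = 8.7/(14.2 × (14.2-8.7))
Wq = 8.7/(14.2 × 5.50)
Wq = 0.1114 hours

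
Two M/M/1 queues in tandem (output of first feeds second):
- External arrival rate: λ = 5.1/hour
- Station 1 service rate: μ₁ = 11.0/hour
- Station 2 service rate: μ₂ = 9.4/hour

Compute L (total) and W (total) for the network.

By Jackson's theorem, each station behaves as independent M/M/1.
Station 1: ρ₁ = 5.1/11.0 = 0.4636, L₁ = ρ₁/(1-ρ₁) = λ/(μ₁-λ) = 5.1/5.90 = 0.8644068
Station 2: ρ₂ = 5.1/9.4 = 0.5426, L₂ = ρ₂/(1-ρ₂) = λ/(μ₂-λ) = 5.1/4.30 = 1.186047
Total: L = L₁ + L₂ = 0.8644068 + 1.186047 = 2.05045
W = L/λ = 2.05045/5.1 = 0.4020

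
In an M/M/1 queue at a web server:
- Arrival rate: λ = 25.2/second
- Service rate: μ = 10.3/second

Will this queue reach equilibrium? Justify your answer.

Stability requires ρ = λ/(cμ) < 1
ρ = 25.2/(1 × 10.3) = 25.2/10.30 = 2.4466
Since 2.4466 ≥ 1, the system is UNSTABLE.
Queue grows without bound. Need μ > λ = 25.2.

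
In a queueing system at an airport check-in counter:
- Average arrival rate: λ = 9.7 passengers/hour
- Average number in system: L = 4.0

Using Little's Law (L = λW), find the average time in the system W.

Little's Law: L = λW, so W = L/λ
W = 4.0/9.7 = 0.4124 hours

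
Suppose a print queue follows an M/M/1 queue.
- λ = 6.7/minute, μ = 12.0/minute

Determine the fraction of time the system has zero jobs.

ρ = λ/μ = 6.7/12.0 = 0.5583
P(0) = 1 - ρ = 1 - 0.5583 = 0.4417
The server is idle 44.17% of the time.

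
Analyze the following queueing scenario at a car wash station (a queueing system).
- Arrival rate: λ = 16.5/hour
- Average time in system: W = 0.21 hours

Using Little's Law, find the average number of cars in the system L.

Little's Law: L = λW
L = 16.5 × 0.21 = 3.4650 cars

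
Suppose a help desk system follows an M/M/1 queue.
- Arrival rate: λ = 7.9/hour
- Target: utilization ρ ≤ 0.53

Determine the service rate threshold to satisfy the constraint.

ρ = λ/μ, so μ = λ/ρ
μ ≥ 7.9/0.53 = 14.9057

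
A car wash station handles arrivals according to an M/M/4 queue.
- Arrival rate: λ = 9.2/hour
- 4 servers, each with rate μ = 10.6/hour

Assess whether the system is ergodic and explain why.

Stability requires ρ = λ/(cμ) < 1
ρ = 9.2/(4 × 10.6) = 9.2/42.40 = 0.2170
Since 0.2170 < 1, the system is STABLE.
The servers are busy 21.70% of the time.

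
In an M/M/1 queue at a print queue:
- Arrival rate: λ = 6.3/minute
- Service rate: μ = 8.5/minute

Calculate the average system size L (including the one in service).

ρ = λ/μ = 6.3/8.5 = 0.7412
For M/M/1: L = λ/(μ-λ)
L = 6.3/(8.5-6.3) = 6.3/2.20
L = 2.8636 jobs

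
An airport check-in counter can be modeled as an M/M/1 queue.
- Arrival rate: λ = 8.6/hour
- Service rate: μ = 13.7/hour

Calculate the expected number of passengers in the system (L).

ρ = λ/μ = 8.6/13.7 = 0.6277
For M/M/1: L = λ/(μ-λ)
L = 8.6/(13.7-8.6) = 8.6/5.10
L = 1.6863 passengers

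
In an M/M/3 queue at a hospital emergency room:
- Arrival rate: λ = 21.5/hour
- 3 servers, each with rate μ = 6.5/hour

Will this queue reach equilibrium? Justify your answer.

Stability requires ρ = λ/(cμ) < 1
ρ = 21.5/(3 × 6.5) = 21.5/19.50 = 1.1026
Since 1.1026 ≥ 1, the system is UNSTABLE.
Need c > λ/μ = 21.5/6.5 = 3.31.
Minimum servers needed: c = 4.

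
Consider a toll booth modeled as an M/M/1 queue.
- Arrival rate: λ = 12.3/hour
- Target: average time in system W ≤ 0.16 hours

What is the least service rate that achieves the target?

For M/M/1: W = 1/(μ-λ)
Need W ≤ 0.16, so 1/(μ-λ) ≤ 0.16
μ - λ ≥ 1/0.16 = 6.2500
μ ≥ 12.3 + 6.2500 = 18.5500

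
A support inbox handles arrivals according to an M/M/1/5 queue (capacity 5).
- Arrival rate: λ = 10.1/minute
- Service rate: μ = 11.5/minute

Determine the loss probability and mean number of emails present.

ρ = λ/μ = 10.1/11.5 = 0.87826
P₀ = (1-ρ)/(1-ρ^(K+1)) = (1-0.87826)/(1-0.87826^6) = 0.12174/0.54108 = 0.2250
P_K = P₀×ρ^K = 0.2250 × 0.87826^5 = 0.2250 × 0.5225 = 0.1176
Blocking probability P_5 = 0.1176 (11.76%)
L = ρ[1 - (K+1)ρ^K + Kρ^(K+1)] / [(1-ρ)(1-ρ^(K+1))]
L = 0.87826 × (1 - 6×0.522535 + 5×0.458922) / ((1 - 0.87826) × (1 - 0.458922)) = 2.1253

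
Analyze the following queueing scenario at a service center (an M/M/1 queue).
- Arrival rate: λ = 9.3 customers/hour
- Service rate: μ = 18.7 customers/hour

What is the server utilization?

Server utilization: ρ = λ/μ
ρ = 9.3/18.7 = 0.4973
The server is busy 49.73% of the time.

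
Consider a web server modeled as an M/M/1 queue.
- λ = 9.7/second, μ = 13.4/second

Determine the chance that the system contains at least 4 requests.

ρ = λ/μ = 9.7/13.4 = 0.7239
P(N ≥ n) = ρⁿ
P(N ≥ 4) = 0.7239^4
P(N ≥ 4) = 0.2746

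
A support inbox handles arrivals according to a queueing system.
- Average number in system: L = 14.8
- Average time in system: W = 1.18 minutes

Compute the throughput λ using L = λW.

Little's Law: L = λW, so λ = L/W
λ = 14.8/1.18 = 12.5424 emails/minute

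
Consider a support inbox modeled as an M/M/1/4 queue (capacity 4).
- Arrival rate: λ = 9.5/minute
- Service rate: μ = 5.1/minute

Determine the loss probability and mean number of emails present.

ρ = λ/μ = 9.5/5.1 = 1.86275
P₀ = (1-ρ)/(1-ρ^(K+1)) = (1-1.86275)/(1-1.86275^5) = -0.8627/-21.4271 = 0.04026
P_K = P₀×ρ^K = 0.040264 × 1.86275^4 = 0.040264 × 12.0398 = 0.4848
Blocking probability P_4 = 0.4848 (48.48%)
L = ρ[1 - (K+1)ρ^K + Kρ^(K+1)] / [(1-ρ)(1-ρ^(K+1))]
L = 1.86275 × (1 - 5×12.0398 + 4×22.4271) / ((1 - 1.86275) × (1 - 22.4271)) = 3.0743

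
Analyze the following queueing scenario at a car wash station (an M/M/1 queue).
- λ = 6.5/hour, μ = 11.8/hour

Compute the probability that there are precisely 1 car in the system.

ρ = λ/μ = 6.5/11.8 = 0.5508
P(n) = (1-ρ)ρⁿ
P(1) = (1-0.5508) × 0.5508^1
P(1) = 0.4492 × 0.5508
P(1) = 0.2474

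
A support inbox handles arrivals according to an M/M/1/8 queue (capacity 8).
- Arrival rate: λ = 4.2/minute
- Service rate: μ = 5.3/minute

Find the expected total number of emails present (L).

ρ = λ/μ = 4.2/5.3 = 0.79245
P₀ = (1-ρ)/(1-ρ^(K+1)) = (1-0.79245)/(1-0.79245^9) = 0.20755/0.87676 = 0.2367
P_K = P₀×ρ^K = 0.2367 × 0.79245^8 = 0.2367 × 0.1555 = 0.03681
L = ρ[1 - (K+1)ρ^K + Kρ^(K+1)] / [(1-ρ)(1-ρ^(K+1))]
L = 0.79245 × (1 - 9×0.155516 + 8×0.123239) / ((1 - 0.79245) × (1 - 0.123239)) = 2.5531 emails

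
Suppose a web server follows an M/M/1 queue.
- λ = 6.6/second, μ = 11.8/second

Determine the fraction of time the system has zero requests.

ρ = λ/μ = 6.6/11.8 = 0.5593
P(0) = 1 - ρ = 1 - 0.5593 = 0.4407
The server is idle 44.07% of the time.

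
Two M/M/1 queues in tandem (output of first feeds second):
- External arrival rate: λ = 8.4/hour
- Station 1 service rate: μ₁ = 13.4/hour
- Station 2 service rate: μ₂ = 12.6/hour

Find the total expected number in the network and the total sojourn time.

By Jackson's theorem, each station behaves as independent M/M/1.
Station 1: ρ₁ = 8.4/13.4 = 0.6269, L₁ = ρ₁/(1-ρ₁) = λ/(μ₁-λ) = 8.4/5.00 = 1.6800
Station 2: ρ₂ = 8.4/12.6 = 0.6667, L₂ = ρ₂/(1-ρ₂) = λ/(μ₂-λ) = 8.4/4.20 = 2.0000
Total: L = L₁ + L₂ = 1.6800 + 2.0000 = 3.6800
W = L/λ = 3.6800/8.4 = 0.4381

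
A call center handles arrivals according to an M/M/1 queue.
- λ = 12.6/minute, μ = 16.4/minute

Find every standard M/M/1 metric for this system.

Step 1: ρ = λ/μ = 12.6/16.4 = 0.7683
Step 2: L = λ/(μ-λ) = 12.6/3.80 = 3.3158
Step 3: Lq = λ²/(μ(μ-λ)) = 158.76/(16.4×3.80) = 2.5475
Step 4: W = 1/(μ-λ) = 1/3.80 = 0.26316
Step 5: Wq = λ/(μ(μ-λ)) = 12.6/(16.4×3.80) = 0.2022
Step 6: P(0) = 1-ρ = 0.2317
Verify: L = λW = 12.6×0.26316 = 3.3158 ✔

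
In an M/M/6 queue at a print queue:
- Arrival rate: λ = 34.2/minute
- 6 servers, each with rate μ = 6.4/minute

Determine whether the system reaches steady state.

Stability requires ρ = λ/(cμ) < 1
ρ = 34.2/(6 × 6.4) = 34.2/38.40 = 0.8906
Since 0.8906 < 1, the system is STABLE.
The servers are busy 89.06% of the time.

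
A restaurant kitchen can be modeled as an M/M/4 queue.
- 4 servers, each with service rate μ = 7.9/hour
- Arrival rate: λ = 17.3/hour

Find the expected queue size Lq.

Traffic intensity: ρ = λ/(cμ) = 17.3/(4×7.9) = 0.5475
Since ρ = 0.5475 < 1, system is stable.
Offered load a = λ/μ = cρ = 17.3/7.9 = 2.1899
P₀ = [ Σₙ₌₀^3 aⁿ/n! + a^4/(4!(1-ρ)) ]⁻¹
Σ = a^0/0! + a^1/1! + a^2/2! + a^3/3! = 1.00000 + 2.18987 + 2.39777 + 1.75027 = 7.3379
a^4/(4!(1-ρ)) = 22.9973/(24 × 0.45253) = 2.1175
P₀ = 1/(7.3379 + 2.1175) = 0.1058
Lq = P₀·a^4·ρ / (4!(1-ρ)²) = 0.10576 × 22.9973 × 0.54747 / (24 × 0.20478) = 0.2709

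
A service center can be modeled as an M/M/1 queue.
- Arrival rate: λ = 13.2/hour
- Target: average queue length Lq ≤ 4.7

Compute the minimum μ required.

For M/M/1: Lq = λ²/(μ(μ-λ))
Need Lq ≤ 4.7, i.e. μ(μ-λ) ≥ λ²/4.7
μ² - 13.2μ - 174.24/4.7 ≥ 0  →  μ² - 13.2μ - 37.07234 ≥ 0
Quadratic formula (positive root): μ = [λ + √(λ² + 4×37.07234)]/2
Discriminant: 174.24 + 4×37.07234 = 322.52936, √322.52936 = 17.959102
μ ≥ (13.2 + 17.959102)/2 = 15.5796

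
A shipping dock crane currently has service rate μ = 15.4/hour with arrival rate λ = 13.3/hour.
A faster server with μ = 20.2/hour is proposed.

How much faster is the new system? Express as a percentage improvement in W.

System 1: ρ₁ = 13.3/15.4 = 0.8636, W₁ = 1/(15.4-13.3) = 0.4762
System 2: ρ₂ = 13.3/20.2 = 0.6584, W₂ = 1/(20.2-13.3) = 0.1449
Improvement: (W₁-W₂)/W₁ = (0.4762-0.1449)/0.4762 = 69.57%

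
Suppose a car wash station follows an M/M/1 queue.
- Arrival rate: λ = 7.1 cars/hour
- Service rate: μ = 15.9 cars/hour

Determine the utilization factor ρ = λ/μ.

Server utilization: ρ = λ/μ
ρ = 7.1/15.9 = 0.4465
The server is busy 44.65% of the time.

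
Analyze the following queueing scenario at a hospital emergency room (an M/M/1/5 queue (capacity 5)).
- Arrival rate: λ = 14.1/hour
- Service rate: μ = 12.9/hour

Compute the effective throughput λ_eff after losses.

ρ = λ/μ = 14.1/12.9 = 1.09302
P₀ = (1-ρ)/(1-ρ^(K+1)) = (1-1.09302)/(1-1.09302^6) = -0.09302/-0.7052 = 0.1319
P_K = P₀×ρ^K = 0.1319 × 1.09302^5 = 0.1319 × 1.5601 = 0.2058
λ_eff = λ(1-P_K) = 14.1 × (1 - 0.20579) = 14.1 × 0.79421 = 11.1984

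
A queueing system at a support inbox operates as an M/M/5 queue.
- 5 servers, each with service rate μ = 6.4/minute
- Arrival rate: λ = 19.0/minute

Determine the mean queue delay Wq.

Traffic intensity: ρ = λ/(cμ) = 19.0/(5×6.4) = 0.5938
Since ρ = 0.5938 < 1, system is stable.
Offered load a = λ/μ = cρ = 19.0/6.4 = 2.9688
P₀ = [ Σₙ₌₀^4 aⁿ/n! + a^5/(5!(1-ρ)) ]⁻¹
Σ = a^0/0! + a^1/1! + a^2/2! + a^3/3! + a^4/4! = 1.0000 + 2.9688 + 4.4067 + 4.3608 + 3.2366 = 15.9729
a^5/(5!(1-ρ)) = 230.6047/(120 × 0.40625) = 4.7304
P₀ = 1/(15.9729 + 4.7304) = 0.04830
Lq = P₀·a^5·ρ / (5!(1-ρ)²) = 0.048302 × 230.6047 × 0.59375 / (120 × 0.16504) = 0.3339
Wq = Lq/λ = 0.33394/19.0 = 0.01758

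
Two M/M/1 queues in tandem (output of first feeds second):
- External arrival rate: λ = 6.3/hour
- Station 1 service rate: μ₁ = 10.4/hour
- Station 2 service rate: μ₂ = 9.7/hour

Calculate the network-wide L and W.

By Jackson's theorem, each station behaves as independent M/M/1.
Station 1: ρ₁ = 6.3/10.4 = 0.6058, L₁ = ρ₁/(1-ρ₁) = λ/(μ₁-λ) = 6.3/4.10 = 1.5366
Station 2: ρ₂ = 6.3/9.7 = 0.6495, L₂ = ρ₂/(1-ρ₂) = λ/(μ₂-λ) = 6.3/3.40 = 1.8529
Total: L = L₁ + L₂ = 1.5366 + 1.8529 = 3.3895
W = L/λ = 3.3895/6.3 = 0.5380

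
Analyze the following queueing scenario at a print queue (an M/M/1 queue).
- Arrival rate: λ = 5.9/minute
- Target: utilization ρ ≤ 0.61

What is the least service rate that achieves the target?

ρ = λ/μ, so μ = λ/ρ
μ ≥ 5.9/0.61 = 9.6721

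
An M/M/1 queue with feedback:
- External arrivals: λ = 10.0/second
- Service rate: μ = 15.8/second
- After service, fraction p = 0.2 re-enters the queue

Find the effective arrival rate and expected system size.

Effective arrival rate: λ_eff = λ/(1-p) = 10.0/(1-0.2) = 10.0/0.80 = 12.5000
ρ = λ_eff/μ = 12.5000/15.8 = 0.79114
L = ρ/(1-ρ) = 0.79114/(1-0.79114) = 3.7879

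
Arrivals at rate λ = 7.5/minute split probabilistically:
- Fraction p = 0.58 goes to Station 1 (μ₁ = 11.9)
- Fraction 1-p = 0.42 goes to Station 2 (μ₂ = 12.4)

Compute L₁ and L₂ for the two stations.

Effective rates: λ₁ = 7.5×0.58 = 4.35, λ₂ = 7.5×0.42 = 3.15
Station 1: ρ₁ = 4.35/11.9 = 0.36555, L₁ = ρ₁/(1-ρ₁) = 0.36555/(1-0.36555) = 0.5762
Station 2: ρ₂ = 3.15/12.4 = 0.2540, L₂ = ρ₂/(1-ρ₂) = 0.2540/(1-0.2540) = 0.3405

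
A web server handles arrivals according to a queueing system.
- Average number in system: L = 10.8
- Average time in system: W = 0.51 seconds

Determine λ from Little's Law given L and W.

Little's Law: L = λW, so λ = L/W
λ = 10.8/0.51 = 21.1765 requests/second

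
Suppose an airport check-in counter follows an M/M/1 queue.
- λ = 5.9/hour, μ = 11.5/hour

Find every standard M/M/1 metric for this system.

Step 1: ρ = λ/μ = 5.9/11.5 = 0.5130
Step 2: L = λ/(μ-λ) = 5.9/5.60 = 1.0536
Step 3: Lq = λ²/(μ(μ-λ)) = 34.81/(11.5×5.60) = 0.5405
Step 4: W = 1/(μ-λ) = 1/5.60 = 0.17857
Step 5: Wq = λ/(μ(μ-λ)) = 5.9/(11.5×5.60) = 0.09161
Step 6: P(0) = 1-ρ = 0.4870
Verify: L = λW = 5.9×0.17857 = 1.0536 ✔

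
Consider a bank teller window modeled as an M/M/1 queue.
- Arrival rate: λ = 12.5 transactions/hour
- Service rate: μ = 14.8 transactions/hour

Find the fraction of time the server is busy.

Server utilization: ρ = λ/μ
ρ = 12.5/14.8 = 0.8446
The server is busy 84.46% of the time.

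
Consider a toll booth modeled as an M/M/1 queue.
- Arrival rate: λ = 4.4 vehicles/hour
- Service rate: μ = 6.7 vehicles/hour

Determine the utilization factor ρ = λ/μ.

Server utilization: ρ = λ/μ
ρ = 4.4/6.7 = 0.6567
The server is busy 65.67% of the time.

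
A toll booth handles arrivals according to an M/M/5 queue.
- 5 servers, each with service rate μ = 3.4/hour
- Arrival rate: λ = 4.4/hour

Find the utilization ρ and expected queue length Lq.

Traffic intensity: ρ = λ/(cμ) = 4.4/(5×3.4) = 0.2588
Since ρ = 0.2588 < 1, system is stable.
Offered load a = λ/μ = cρ = 4.4/3.4 = 1.2941
P₀ = [ Σₙ₌₀^4 aⁿ/n! + a^5/(5!(1-ρ)) ]⁻¹
Σ = a^0/0! + a^1/1! + a^2/2! + a^3/3! + a^4/4! = 1.0000 + 1.2941 + 0.8374 + 0.3612 + 0.1169 = 3.6096
a^5/(5!(1-ρ)) = 3.6297/(120 × 0.7412) = 0.04081
P₀ = 1/(3.6096 + 0.04081) = 0.2739
Lq = P₀·a^5·ρ / (5!(1-ρ)²) = 0.27394 × 3.6297 × 0.25882 / (120 × 0.54934) = 0.003904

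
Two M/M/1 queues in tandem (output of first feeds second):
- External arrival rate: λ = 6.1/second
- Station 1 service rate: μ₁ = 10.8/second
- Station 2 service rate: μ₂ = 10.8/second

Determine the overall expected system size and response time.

By Jackson's theorem, each station behaves as independent M/M/1.
Station 1: ρ₁ = 6.1/10.8 = 0.5648, L₁ = ρ₁/(1-ρ₁) = λ/(μ₁-λ) = 6.1/4.70 = 1.29787
Station 2: ρ₂ = 6.1/10.8 = 0.5648, L₂ = ρ₂/(1-ρ₂) = λ/(μ₂-λ) = 6.1/4.70 = 1.29787
Total: L = L₁ + L₂ = 1.29787 + 1.29787 = 2.5957
W = L/λ = 2.5957/6.1 = 0.4255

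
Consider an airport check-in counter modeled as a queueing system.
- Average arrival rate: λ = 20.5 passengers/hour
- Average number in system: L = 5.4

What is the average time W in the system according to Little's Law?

Little's Law: L = λW, so W = L/λ
W = 5.4/20.5 = 0.2634 hours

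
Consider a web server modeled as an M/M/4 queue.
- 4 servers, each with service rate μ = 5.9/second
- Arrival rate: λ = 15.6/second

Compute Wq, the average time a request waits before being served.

Traffic intensity: ρ = λ/(cμ) = 15.6/(4×5.9) = 0.6610
Since ρ = 0.6610 < 1, system is stable.
Offered load a = λ/μ = cρ = 15.6/5.9 = 2.6441
P₀ = [ Σₙ₌₀^3 aⁿ/n! + a^4/(4!(1-ρ)) ]⁻¹
Σ = a^0/0! + a^1/1! + a^2/2! + a^3/3! = 1.0000 + 2.6441 + 3.4955 + 3.0808 = 10.2204
a^4/(4!(1-ρ)) = 48.8754/(24 × 0.338983) = 6.0076
P₀ = 1/(10.2204 + 6.0076) = 0.06162
Lq = P₀·a^4·ρ / (4!(1-ρ)²) = 0.06162 × 48.8754 × 0.6610 / (24 × 0.1149) = 0.7219
Wq = Lq/λ = 0.721888/15.6 = 0.04627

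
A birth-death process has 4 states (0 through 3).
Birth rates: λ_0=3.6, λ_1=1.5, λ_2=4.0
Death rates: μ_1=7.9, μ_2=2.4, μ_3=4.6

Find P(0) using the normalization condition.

Ratios P(n)/P(0) = (λ₀···λₙ₋₁)/(μ₁···μₙ):
P(1)/P(0) = (3.6)/(7.9) = 0.4557
P(2)/P(0) = (3.6×1.5)/(7.9×2.4) = 0.2848
P(3)/P(0) = (3.6×1.5×4.0)/(7.9×2.4×4.6) = 0.2477

Normalization: ∑ P(n) = 1
P(0) × (1.0000 + 0.4557 + 0.2848 + 0.2477) = 1
P(0) × 1.9882 = 1
P(0) = 1/1.9882 = 0.5030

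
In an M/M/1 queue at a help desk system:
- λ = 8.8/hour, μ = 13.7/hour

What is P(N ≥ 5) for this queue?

ρ = λ/μ = 8.8/13.7 = 0.6423
P(N ≥ n) = ρⁿ
P(N ≥ 5) = 0.6423^5
P(N ≥ 5) = 0.1093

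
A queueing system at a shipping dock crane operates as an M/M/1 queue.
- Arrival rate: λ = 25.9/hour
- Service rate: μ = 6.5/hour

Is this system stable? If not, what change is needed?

Stability requires ρ = λ/(cμ) < 1
ρ = 25.9/(1 × 6.5) = 25.9/6.50 = 3.9846
Since 3.9846 ≥ 1, the system is UNSTABLE.
Queue grows without bound. Need μ > λ = 25.9.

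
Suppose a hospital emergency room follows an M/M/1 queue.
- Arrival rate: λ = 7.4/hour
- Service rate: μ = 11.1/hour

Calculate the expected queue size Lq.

ρ = λ/μ = 7.4/11.1 = 0.6667
For M/M/1: Lq = λ²/(μ(μ-λ))
Lq = 54.76/(11.1 × 3.70)
Lq = 1.3333 patients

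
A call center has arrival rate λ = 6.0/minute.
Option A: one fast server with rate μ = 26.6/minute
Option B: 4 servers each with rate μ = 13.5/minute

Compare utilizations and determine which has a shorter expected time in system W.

Option A: single server μ = 26.6 (M/M/1)
  ρ_A = 6.0/26.6 = 0.2256
  W_A = 1/(μ-λ) = 1/(26.6-6.0) = 1/20.60 = 0.04854

Option B: 4 servers μ = 13.5 (M/M/4)
  ρ_B = λ/(cμ) = 6.0/(4×13.5) = 0.1111
  Offered load a = λ/μ = cρ = 6.0/13.5 = 0.4444
  P₀ = [ Σₙ₌₀^3 aⁿ/n! + a^4/(4!(1-ρ)) ]⁻¹
  Σ = a^0/0! + a^1/1! + a^2/2! + a^3/3! = 1.0000 + 0.4444 + 0.09877 + 0.01463 = 1.5578
  a^4/(4!(1-ρ)) = 0.03902/(24 × 0.8889) = 0.001829
  P₀ = 1/(1.5578 + 0.001829) = 0.6412
  Lq = P₀·a^4·ρ / (4!(1-ρ)²) = 0.6412 × 0.03902 × 0.1111 / (24 × 0.7901) = 0.0001466
  Wq_B = Lq/λ = 0.000146585/6.0 = 0.000024431
  W_B = Wq_B + 1/μ = 0.000024431 + 0.074074 = 0.07410

Since W_A = 0.04854 < W_B = 0.07410, Option A (single fast server) has the shorter time in system.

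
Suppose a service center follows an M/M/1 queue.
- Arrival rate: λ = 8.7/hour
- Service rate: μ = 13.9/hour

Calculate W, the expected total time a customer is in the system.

First, compute utilization: ρ = λ/μ = 8.7/13.9 = 0.6259
For M/M/1: W = 1/(μ-λ)
W = 1/(13.9-8.7) = 1/5.20
W = 0.1923 hours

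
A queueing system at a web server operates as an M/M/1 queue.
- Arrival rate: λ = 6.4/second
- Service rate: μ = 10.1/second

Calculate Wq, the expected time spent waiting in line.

First, compute utilization: ρ = λ/μ = 6.4/10.1 = 0.6337
For M/M/1: Wq = λ/(μ(μ-λ))
Wq = 6.4/(10.1 × (10.1-6.4))
Wq = 6.4/(10.1 × 3.70)
Wq = 0.1713 seconds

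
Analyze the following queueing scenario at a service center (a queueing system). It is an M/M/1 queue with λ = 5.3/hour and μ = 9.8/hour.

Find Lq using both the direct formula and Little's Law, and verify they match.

Method 1 (direct): Lq = λ²/(μ(μ-λ)) = 28.09/(9.8 × 4.50) = 0.6370

Method 2 (Little's Law):
W = 1/(μ-λ) = 1/4.50 = 0.22222
Wq = W - 1/μ = 0.22222 - 0.10204 = 0.12018
Lq = λWq = 5.3 × 0.12018 = 0.6370 ✔ (matches Method 1)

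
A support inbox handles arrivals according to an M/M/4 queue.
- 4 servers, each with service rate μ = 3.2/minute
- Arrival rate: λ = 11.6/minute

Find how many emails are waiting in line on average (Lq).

Traffic intensity: ρ = λ/(cμ) = 11.6/(4×3.2) = 0.9062
Since ρ = 0.9062 < 1, system is stable.
Offered load a = λ/μ = cρ = 11.6/3.2 = 3.6250
P₀ = [ Σₙ₌₀^3 aⁿ/n! + a^4/(4!(1-ρ)) ]⁻¹
Σ = a^0/0! + a^1/1! + a^2/2! + a^3/3! = 1.0000 + 3.6250 + 6.5703 + 7.9391 = 19.1344
a^4/(4!(1-ρ)) = 172.6760/(24 × 0.09375) = 76.7449
P₀ = 1/(19.1344 + 76.7449) = 0.01043
Lq = P₀·a^4·ρ / (4!(1-ρ)²) = 0.0104298 × 172.6760 × 0.906250 / (24 × 0.00878906) = 7.7375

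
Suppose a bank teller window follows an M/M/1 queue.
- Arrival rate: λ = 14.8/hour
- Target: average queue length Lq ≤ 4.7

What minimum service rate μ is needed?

For M/M/1: Lq = λ²/(μ(μ-λ))
Need Lq ≤ 4.7, i.e. μ(μ-λ) ≥ λ²/4.7
μ² - 14.8μ - 219.04/4.7 ≥ 0  →  μ² - 14.8μ - 46.60426 ≥ 0
Quadratic formula (positive root): μ = [λ + √(λ² + 4×46.60426)]/2
Discriminant: 219.04 + 4×46.60426 = 405.4570, √405.4570 = 20.1360
μ ≥ (14.8 + 20.1360)/2 = 17.4680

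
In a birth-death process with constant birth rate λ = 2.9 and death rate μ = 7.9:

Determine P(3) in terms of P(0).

For constant rates: P(n)/P(0) = (λ/μ)^n
P(3)/P(0) = (2.9/7.9)^3 = 0.3671^3 = 0.04947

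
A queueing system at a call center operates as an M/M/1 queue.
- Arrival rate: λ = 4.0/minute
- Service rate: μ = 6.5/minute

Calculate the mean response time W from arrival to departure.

First, compute utilization: ρ = λ/μ = 4.0/6.5 = 0.6154
For M/M/1: W = 1/(μ-λ)
W = 1/(6.5-4.0) = 1/2.50
W = 0.4000 minutes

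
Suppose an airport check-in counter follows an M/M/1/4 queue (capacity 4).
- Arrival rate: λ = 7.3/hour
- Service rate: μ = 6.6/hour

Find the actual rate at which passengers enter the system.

ρ = λ/μ = 7.3/6.6 = 1.10606
P₀ = (1-ρ)/(1-ρ^(K+1)) = (1-1.10606)/(1-1.10606^5) = -0.10606/-0.65536 = 0.1618
P_K = P₀×ρ^K = 0.16183 × 1.10606^4 = 0.16183 × 1.4966 = 0.2422
λ_eff = λ(1-P_K) = 7.3 × (1 - 0.2422) = 7.3 × 0.7578 = 5.5319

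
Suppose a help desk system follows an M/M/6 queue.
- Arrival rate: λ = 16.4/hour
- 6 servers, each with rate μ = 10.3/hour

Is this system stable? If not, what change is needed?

Stability requires ρ = λ/(cμ) < 1
ρ = 16.4/(6 × 10.3) = 16.4/61.80 = 0.2654
Since 0.2654 < 1, the system is STABLE.
The servers are busy 26.54% of the time.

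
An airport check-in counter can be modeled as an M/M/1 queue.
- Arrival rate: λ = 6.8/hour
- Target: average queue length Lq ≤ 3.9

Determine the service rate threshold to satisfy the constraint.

For M/M/1: Lq = λ²/(μ(μ-λ))
Need Lq ≤ 3.9, i.e. μ(μ-λ) ≥ λ²/3.9
μ² - 6.8μ - 46.24/3.9 ≥ 0  →  μ² - 6.8μ - 11.8564 ≥ 0
Quadratic formula (positive root): μ = [λ + √(λ² + 4×11.8564)]/2
Discriminant: 46.24 + 4×11.8564 = 93.6656, √93.6656 = 9.6781
μ ≥ (6.8 + 9.6781)/2 = 8.2391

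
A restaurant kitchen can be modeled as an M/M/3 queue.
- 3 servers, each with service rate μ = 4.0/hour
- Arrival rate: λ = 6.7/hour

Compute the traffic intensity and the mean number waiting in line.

Traffic intensity: ρ = λ/(cμ) = 6.7/(3×4.0) = 0.5583
Since ρ = 0.5583 < 1, system is stable.
Offered load a = λ/μ = cρ = 6.7/4.0 = 1.6750
P₀ = [ Σₙ₌₀^2 aⁿ/n! + a^3/(3!(1-ρ)) ]⁻¹
Σ = a^0/0! + a^1/1! + a^2/2! = 1.0000 + 1.6750 + 1.4028 = 4.0778
a^3/(3!(1-ρ)) = 4.69942/(6 × 0.441667) = 1.7734
P₀ = 1/(4.0778 + 1.7734) = 0.1709
Lq = P₀·a^3·ρ / (3!(1-ρ)²) = 0.17091 × 4.6994 × 0.55833 / (6 × 0.19507) = 0.3831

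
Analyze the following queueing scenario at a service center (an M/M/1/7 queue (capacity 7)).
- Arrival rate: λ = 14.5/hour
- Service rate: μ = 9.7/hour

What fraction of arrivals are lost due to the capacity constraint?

ρ = λ/μ = 14.5/9.7 = 1.49485
P₀ = (1-ρ)/(1-ρ^(K+1)) = (1-1.49485)/(1-1.49485^8) = -0.4949/-23.9334 = 0.02068
P_K = P₀×ρ^K = 0.02068 × 1.49485^7 = 0.02068 × 16.6795 = 0.3449
Blocking probability = 34.49%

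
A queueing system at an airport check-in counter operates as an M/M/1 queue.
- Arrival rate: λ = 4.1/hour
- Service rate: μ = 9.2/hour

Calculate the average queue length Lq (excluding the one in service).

ρ = λ/μ = 4.1/9.2 = 0.4457
For M/M/1: Lq = λ²/(μ(μ-λ))
Lq = 16.81/(9.2 × 5.10)
Lq = 0.3583 passengers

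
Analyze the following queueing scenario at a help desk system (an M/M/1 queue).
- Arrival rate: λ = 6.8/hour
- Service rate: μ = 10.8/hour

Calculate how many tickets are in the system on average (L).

ρ = λ/μ = 6.8/10.8 = 0.6296
For M/M/1: L = λ/(μ-λ)
L = 6.8/(10.8-6.8) = 6.8/4.00
L = 1.7000 tickets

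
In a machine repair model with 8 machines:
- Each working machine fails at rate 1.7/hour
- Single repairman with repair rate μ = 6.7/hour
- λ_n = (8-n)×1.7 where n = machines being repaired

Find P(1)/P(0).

P(1)/P(0) = ∏_{i=0}^{1-1} λ_i/μ_{i+1}
= (8-0)×1.7/6.7
= 2.0299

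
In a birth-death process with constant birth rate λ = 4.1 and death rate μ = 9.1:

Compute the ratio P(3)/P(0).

For constant rates: P(n)/P(0) = (λ/μ)^n
P(3)/P(0) = (4.1/9.1)^3 = 0.45055^3 = 0.09146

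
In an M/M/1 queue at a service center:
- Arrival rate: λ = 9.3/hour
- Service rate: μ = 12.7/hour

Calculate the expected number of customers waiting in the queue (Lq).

ρ = λ/μ = 9.3/12.7 = 0.7323
For M/M/1: Lq = λ²/(μ(μ-λ))
Lq = 86.49/(12.7 × 3.40)
Lq = 2.0030 customers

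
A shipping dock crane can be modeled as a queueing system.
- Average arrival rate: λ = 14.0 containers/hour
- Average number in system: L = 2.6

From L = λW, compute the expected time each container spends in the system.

Little's Law: L = λW, so W = L/λ
W = 2.6/14.0 = 0.1857 hours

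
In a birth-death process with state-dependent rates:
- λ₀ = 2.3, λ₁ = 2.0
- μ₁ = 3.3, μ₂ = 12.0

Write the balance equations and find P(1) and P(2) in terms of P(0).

Balance equations:
State 0: λ₀P₀ = μ₁P₁ → P₁ = (λ₀/μ₁)P₀ = (2.3/3.3)P₀ = 0.6970P₀
State 1: P₂ = (λ₀λ₁)/(μ₁μ₂)P₀ = (2.3×2.0)/(3.3×12.0)P₀ = 0.1162P₀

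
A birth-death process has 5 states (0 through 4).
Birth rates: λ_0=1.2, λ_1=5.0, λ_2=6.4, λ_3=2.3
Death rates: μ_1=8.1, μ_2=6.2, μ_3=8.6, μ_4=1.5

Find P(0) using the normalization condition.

Ratios P(n)/P(0) = (λ₀···λₙ₋₁)/(μ₁···μₙ):
P(1)/P(0) = (1.2)/(8.1) = 0.14815
P(2)/P(0) = (1.2×5.0)/(8.1×6.2) = 0.11947
P(3)/P(0) = (1.2×5.0×6.4)/(8.1×6.2×8.6) = 0.088911
P(4)/P(0) = (1.2×5.0×6.4×2.3)/(8.1×6.2×8.6×1.5) = 0.13633

Normalization: ∑ P(n) = 1
P(0) × (1.0000 + 0.14815 + 0.11947 + 0.088911 + 0.13633) = 1
P(0) × 1.49286 = 1
P(0) = 1/1.49286 = 0.6699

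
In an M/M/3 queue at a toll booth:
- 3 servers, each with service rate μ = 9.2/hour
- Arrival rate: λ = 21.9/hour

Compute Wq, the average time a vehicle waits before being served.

Traffic intensity: ρ = λ/(cμ) = 21.9/(3×9.2) = 0.7935
Since ρ = 0.7935 < 1, system is stable.
Offered load a = λ/μ = cρ = 21.9/9.2 = 2.3804
P₀ = [ Σₙ₌₀^2 aⁿ/n! + a^3/(3!(1-ρ)) ]⁻¹
Σ = a^0/0! + a^1/1! + a^2/2! = 1.00000 + 2.38043 + 2.83323 = 6.2137
a^3/(3!(1-ρ)) = 13.4887/(6 × 0.206522) = 10.8856
P₀ = 1/(6.2137 + 10.8856) = 0.05848
Lq = P₀·a^3·ρ / (3!(1-ρ)²) = 0.0584821 × 13.4887 × 0.793478 / (6 × 0.0426512) = 2.4459
Wq = Lq/λ = 2.4459/21.9 = 0.1117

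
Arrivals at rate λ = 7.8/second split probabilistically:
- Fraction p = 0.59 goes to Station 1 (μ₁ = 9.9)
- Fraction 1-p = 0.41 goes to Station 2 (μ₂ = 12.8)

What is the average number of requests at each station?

Effective rates: λ₁ = 7.8×0.59 = 4.602, λ₂ = 7.8×0.41 = 3.198
Station 1: ρ₁ = 4.602/9.9 = 0.46485, L₁ = ρ₁/(1-ρ₁) = 0.46485/(1-0.46485) = 0.8686
Station 2: ρ₂ = 3.198/12.8 = 0.249844, L₂ = ρ₂/(1-ρ₂) = 0.249844/(1-0.249844) = 0.3331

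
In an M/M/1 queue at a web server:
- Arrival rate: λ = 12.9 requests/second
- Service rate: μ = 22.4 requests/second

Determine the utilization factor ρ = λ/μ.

Server utilization: ρ = λ/μ
ρ = 12.9/22.4 = 0.5759
The server is busy 57.59% of the time.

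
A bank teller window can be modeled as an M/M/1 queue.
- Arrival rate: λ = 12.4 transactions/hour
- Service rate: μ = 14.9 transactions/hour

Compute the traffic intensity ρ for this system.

Server utilization: ρ = λ/μ
ρ = 12.4/14.9 = 0.8322
The server is busy 83.22% of the time.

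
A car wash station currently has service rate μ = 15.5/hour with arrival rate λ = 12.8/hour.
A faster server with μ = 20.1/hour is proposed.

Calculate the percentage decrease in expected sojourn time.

System 1: ρ₁ = 12.8/15.5 = 0.8258, W₁ = 1/(15.5-12.8) = 0.3704
System 2: ρ₂ = 12.8/20.1 = 0.6368, W₂ = 1/(20.1-12.8) = 0.1370
Improvement: (W₁-W₂)/W₁ = (0.3704-0.1370)/0.3704 = 63.01%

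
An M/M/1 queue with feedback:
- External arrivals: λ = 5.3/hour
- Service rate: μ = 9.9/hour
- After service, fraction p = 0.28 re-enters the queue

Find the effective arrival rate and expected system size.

Effective arrival rate: λ_eff = λ/(1-p) = 5.3/(1-0.28) = 5.3/0.72 = 7.361111
ρ = λ_eff/μ = 7.361111/9.9 = 0.743547
L = ρ/(1-ρ) = 0.743547/(1-0.743547) = 2.8993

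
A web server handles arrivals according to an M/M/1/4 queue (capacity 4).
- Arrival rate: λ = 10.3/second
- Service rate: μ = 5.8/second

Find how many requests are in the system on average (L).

ρ = λ/μ = 10.3/5.8 = 1.7759
P₀ = (1-ρ)/(1-ρ^(K+1)) = (1-1.7759)/(1-1.7759^5) = -0.7759/-16.6641 = 0.04656
P_K = P₀×ρ^K = 0.04656 × 1.7759^4 = 0.04656 × 9.9466 = 0.4631
L = ρ[1 - (K+1)ρ^K + Kρ^(K+1)] / [(1-ρ)(1-ρ^(K+1))]
L = 1.7759 × (1 - 5×9.9466 + 4×17.6641) / ((1 - 1.7759) × (1 - 17.6641)) = 3.0112 requests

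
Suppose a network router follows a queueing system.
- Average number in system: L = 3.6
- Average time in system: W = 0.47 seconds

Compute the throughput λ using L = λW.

Little's Law: L = λW, so λ = L/W
λ = 3.6/0.47 = 7.6596 packets/second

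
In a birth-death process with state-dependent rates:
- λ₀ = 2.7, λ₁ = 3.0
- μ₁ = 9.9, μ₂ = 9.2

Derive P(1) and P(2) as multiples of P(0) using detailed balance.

Balance equations:
State 0: λ₀P₀ = μ₁P₁ → P₁ = (λ₀/μ₁)P₀ = (2.7/9.9)P₀ = 0.2727P₀
State 1: P₂ = (λ₀λ₁)/(μ₁μ₂)P₀ = (2.7×3.0)/(9.9×9.2)P₀ = 0.08893P₀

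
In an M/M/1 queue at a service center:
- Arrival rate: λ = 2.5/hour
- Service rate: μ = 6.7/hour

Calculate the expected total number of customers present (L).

ρ = λ/μ = 2.5/6.7 = 0.3731
For M/M/1: L = λ/(μ-λ)
L = 2.5/(6.7-2.5) = 2.5/4.20
L = 0.5952 customers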